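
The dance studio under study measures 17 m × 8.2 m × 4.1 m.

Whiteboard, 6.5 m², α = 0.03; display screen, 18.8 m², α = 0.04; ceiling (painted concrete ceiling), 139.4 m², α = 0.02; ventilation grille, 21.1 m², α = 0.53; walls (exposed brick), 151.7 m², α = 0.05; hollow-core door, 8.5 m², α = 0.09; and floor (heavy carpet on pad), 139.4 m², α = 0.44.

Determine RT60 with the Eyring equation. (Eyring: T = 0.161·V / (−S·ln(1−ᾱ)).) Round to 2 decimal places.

S = Σ Sᵢ = 485.4 m².
Σ(Sᵢαᵢ) = 6.5×0.03 + 18.8×0.04 + 139.4×0.02 + 21.1×0.53 + 151.7×0.05 + 8.5×0.09 + 139.4×0.44 = 84.604.
ᾱ = 84.604 / 485.4 = 0.1743.
Eyring denominator: −S ln(1−ᾱ) = 92.966.
V = 17 × 8.2 × 4.1 = 571.54 m³.
RT60 = 0.161 × 571.54 / 92.966 = 0.99 s.

0.99 sec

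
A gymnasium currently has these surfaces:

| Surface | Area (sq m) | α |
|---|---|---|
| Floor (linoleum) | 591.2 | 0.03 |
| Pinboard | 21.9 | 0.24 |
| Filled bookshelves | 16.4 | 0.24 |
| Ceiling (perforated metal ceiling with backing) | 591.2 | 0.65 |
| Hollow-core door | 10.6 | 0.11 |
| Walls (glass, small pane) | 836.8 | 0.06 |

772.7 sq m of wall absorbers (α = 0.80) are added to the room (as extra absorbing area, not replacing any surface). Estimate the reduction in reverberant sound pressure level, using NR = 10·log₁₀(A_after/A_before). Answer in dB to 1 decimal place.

3.7 dB

Equivalent absorption area: A_before = 591.2·0.03 + 21.9·0.24 + 16.4·0.24 + 591.2·0.65 + 10.6·0.11 + 836.8·0.06 = 462.582 sq m.
Added absorption = 772.7 × 0.80 = 618.160 sabins.
A_after = 462.582 + 618.160 = 1080.742 sabins.
NR = 10·log₁₀(1080.742/462.582) = 3.7 dB.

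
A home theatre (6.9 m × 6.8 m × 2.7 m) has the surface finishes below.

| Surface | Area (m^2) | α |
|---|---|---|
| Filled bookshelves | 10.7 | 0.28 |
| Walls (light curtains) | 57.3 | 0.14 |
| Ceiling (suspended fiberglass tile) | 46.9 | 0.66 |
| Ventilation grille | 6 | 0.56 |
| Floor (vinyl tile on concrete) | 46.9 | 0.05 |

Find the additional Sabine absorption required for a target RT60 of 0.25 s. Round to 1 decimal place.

Equivalent absorption area: A₁ = 10.7·0.28 + 57.3·0.14 + 46.9·0.66 + 6·0.56 + 46.9·0.05 = 47.677 m^2.
Target A₂ = 0.161·126.684/0.25 = 81.584 sabins (V = 126.684 m³).
Shortfall: 81.584 − 47.677 = 33.9 sabins.

33.9 sabins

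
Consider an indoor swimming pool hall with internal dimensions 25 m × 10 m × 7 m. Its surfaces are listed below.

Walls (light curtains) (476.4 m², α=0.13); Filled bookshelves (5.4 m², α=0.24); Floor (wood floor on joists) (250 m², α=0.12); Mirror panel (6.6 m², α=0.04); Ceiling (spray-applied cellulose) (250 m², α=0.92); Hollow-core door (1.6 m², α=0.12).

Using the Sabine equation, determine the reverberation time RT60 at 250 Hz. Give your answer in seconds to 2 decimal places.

Total absorption A = 476.4*0.13 + 5.4*0.24 + 250*0.12 + 6.6*0.04 + 250*0.92 + 1.6*0.12
  = 61.932 + 1.296 + 30.000 + 0.264 + 230.000 + 0.192 = 323.684 m² sabins.
Volume V = 25 × 10 × 7 = 1750 m³.
Sabine: RT60 = 0.161 × 1750 / 323.684 = 0.87 s.

0.87 s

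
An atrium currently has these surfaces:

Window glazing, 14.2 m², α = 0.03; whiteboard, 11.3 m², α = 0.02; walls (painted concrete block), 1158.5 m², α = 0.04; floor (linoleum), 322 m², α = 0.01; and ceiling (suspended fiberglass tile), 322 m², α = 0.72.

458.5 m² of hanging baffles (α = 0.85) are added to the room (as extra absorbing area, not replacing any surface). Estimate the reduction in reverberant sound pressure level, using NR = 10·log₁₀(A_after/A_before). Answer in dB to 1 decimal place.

3.8 dB

A_before = Σ Sᵢαᵢ = 14.2×0.03 + 11.3×0.02 + 1158.5×0.04 + 322×0.01 + 322×0.72 = 282.052 sabins.
Added absorption = 458.5 × 0.85 = 389.725 sabins.
New total A_after = 671.777 sabins.
NR = 10·log₁₀(671.777/282.052) = 3.8 dB.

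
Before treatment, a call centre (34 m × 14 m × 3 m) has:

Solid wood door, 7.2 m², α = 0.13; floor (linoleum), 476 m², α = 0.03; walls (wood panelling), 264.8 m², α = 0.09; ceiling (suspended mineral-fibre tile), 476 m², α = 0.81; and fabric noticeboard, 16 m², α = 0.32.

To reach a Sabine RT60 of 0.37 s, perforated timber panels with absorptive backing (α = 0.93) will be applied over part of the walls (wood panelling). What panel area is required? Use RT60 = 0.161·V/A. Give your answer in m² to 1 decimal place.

A₁ = Σ Sᵢαᵢ = 7.2·0.13 + 476·0.03 + 264.8·0.09 + 476·0.81 + 16·0.32 = 429.728 sabins.
Required A₂ = 0.161·1428/0.37 = 621.373 sabins.
ΔA needed = 621.373 − 429.728 = 191.645 sabins.
Net gain per m²: Δα = 0.93 − 0.09 = 0.84.
Panel area = 191.645 / 0.84 = 228.1 m².

228.1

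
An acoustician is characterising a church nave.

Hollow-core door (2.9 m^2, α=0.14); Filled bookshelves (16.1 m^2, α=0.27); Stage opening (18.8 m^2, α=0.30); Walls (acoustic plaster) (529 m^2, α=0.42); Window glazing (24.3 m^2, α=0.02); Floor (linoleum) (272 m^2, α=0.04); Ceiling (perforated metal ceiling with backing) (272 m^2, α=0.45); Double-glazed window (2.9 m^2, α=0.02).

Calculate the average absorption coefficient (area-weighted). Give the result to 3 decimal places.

S = Σ Sᵢ = 2.9 + 16.1 + 18.8 + 529 + 24.3 + 272 + 272 + 2.9 = 1138.0 m^2.
Σ(Sᵢαᵢ) = 2.9·0.14 + 16.1·0.27 + 18.8·0.30 + 529·0.42 + 24.3·0.02 + 272·0.04 + 272·0.45 + 2.9·0.02 = 366.397.
ᾱ = A/S = 0.322.

0.322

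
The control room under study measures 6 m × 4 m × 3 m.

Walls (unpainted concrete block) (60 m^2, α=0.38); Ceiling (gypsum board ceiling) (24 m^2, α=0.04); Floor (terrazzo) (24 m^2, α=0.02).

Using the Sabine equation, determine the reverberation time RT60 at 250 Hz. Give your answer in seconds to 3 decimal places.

0.478 sec

A = Σ Sᵢαᵢ = 60·0.38 + 24·0.04 + 24·0.02 = 24.240 sabins.
Room volume: 72 m³.
Sabine: RT60 = 0.161 × 72 / 24.240 = 0.478 s.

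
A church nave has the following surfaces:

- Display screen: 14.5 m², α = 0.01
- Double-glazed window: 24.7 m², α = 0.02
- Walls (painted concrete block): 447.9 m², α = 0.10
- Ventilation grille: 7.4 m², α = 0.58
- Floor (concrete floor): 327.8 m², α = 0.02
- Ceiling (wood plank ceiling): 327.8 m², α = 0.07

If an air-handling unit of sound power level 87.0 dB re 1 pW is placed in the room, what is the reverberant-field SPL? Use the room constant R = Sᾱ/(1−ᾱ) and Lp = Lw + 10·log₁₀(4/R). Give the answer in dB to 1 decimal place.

Σ(Sᵢαᵢ) = 14.5×0.01 + 24.7×0.02 + 447.9×0.10 + 7.4×0.58 + 327.8×0.02 + 327.8×0.07 = 79.223; total area S = 1150.1 m².
ᾱ = 0.0689, so room constant R = A/(1−ᾱ) = 85.085 m².
Lp = Lw + 10 log₁₀(4/R) = 87.0 -13.28 = 73.7 dB.

73.7 dB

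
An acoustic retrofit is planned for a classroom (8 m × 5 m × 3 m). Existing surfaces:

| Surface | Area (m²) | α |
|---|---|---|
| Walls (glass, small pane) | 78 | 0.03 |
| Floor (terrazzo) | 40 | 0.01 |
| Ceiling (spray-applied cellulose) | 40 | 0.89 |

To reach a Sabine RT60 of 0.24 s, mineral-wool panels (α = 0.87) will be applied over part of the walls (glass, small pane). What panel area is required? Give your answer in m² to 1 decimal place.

Equivalent absorption area: A₁ = 78*0.03 + 40*0.01 + 40*0.89 = 38.340 m².
V = 120 m³. Target absorption A₂ = 0.161 × 120 / 0.24 = 80.500 sabins.
Absorption to add: 80.500 − 38.340 = 42.160 sabins.
Net gain per m²: Δα = 0.87 − 0.03 = 0.84.
Area = ΔA/Δα = 42.160/0.84 = 50.2 m².

50.2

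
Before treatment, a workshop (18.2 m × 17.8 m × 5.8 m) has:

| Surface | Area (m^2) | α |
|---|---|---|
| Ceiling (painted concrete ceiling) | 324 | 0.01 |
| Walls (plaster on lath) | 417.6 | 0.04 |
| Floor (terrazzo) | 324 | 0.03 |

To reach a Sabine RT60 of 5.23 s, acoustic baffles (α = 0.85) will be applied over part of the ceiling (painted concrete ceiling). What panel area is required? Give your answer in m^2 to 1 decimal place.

A₁ = Σ Sᵢαᵢ = 324*0.01 + 417.6*0.04 + 324*0.03 = 29.664 sabins.
Required A₂ = 0.161·1878.968/5.23 = 57.842 sabins.
Absorption to add: 57.842 − 29.664 = 28.178 sabins.
Net gain per m^2: Δα = 0.85 − 0.01 = 0.84.
Area = ΔA/Δα = 28.178/0.84 = 33.5 m^2.

33.5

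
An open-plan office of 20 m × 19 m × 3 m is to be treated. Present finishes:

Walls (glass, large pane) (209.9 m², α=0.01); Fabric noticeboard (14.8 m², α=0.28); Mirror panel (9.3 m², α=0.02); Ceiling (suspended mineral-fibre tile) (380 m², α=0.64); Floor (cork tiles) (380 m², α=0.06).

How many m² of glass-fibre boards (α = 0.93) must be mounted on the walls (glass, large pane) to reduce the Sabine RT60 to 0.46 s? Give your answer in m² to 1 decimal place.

Summing Sᵢαᵢ: 2.099 + 4.144 + 0.186 + 243.200 + 22.800 → A₁ = 272.429 sabins.
Required A₂ = 0.161·1140/0.46 = 399.000 sabins.
ΔA needed = 399.000 − 272.429 = 126.571 sabins.
Net gain per m²: Δα = 0.93 − 0.01 = 0.92.
Panel area = 126.571 / 0.92 = 137.6 m².

137.6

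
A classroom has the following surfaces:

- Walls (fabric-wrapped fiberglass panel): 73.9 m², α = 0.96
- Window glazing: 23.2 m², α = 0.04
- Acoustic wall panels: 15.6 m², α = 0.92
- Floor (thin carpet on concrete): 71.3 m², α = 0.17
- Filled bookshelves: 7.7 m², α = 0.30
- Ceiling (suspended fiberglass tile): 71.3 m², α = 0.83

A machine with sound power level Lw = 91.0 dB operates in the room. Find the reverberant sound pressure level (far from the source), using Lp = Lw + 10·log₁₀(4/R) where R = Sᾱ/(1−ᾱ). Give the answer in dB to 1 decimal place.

Σ(Sᵢαᵢ) = 73.9·0.96 + 23.2·0.04 + 15.6·0.92 + 71.3·0.17 + 7.7·0.30 + 71.3·0.83 = 159.834; total area S = 263.0 m².
ᾱ = 159.834/263.0 = 0.6077; R = Sᾱ/(1−ᾱ) = 159.834/(1−0.6077) = 407.428 m².
Lp = Lw + 10 log₁₀(4/R) = 91.0 -20.08 = 70.9 dB.

70.9 dB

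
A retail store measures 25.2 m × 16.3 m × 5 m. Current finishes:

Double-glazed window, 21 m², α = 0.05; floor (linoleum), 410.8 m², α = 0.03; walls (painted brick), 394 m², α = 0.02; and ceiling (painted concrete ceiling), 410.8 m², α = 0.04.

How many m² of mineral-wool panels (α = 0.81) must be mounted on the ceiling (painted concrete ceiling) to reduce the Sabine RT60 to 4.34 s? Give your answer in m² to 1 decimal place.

50.0

Total absorption A₁ = 21*0.05 + 410.8*0.03 + 394*0.02 + 410.8*0.04
  = 1.050 + 12.324 + 7.880 + 16.432 = 37.686 m² sabins.
V = 2053.8 m³. Target absorption A₂ = 0.161 × 2053.8 / 4.34 = 76.189 sabins.
Absorption to add: 76.189 − 37.686 = 38.503 sabins.
Net gain per m²: Δα = 0.81 − 0.04 = 0.77.
Panel area = 38.503 / 0.77 = 50.0 m².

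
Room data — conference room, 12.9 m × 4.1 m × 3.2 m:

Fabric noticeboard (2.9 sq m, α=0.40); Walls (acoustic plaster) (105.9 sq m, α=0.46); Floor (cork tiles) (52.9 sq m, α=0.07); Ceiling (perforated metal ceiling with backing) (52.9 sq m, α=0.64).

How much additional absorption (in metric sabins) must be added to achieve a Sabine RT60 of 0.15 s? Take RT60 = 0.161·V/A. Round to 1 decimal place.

Total absorption A₁ = 2.9×0.40 + 105.9×0.46 + 52.9×0.07 + 52.9×0.64
  = 1.160 + 48.714 + 3.703 + 33.856 = 87.433 sq m sabins.
V = 169.248 m³. Required absorption A₂ = 0.161 × 169.248 / 0.15 = 181.660 sabins.
Additional absorption ΔA = 181.660 − 87.433 = 94.2 sabins.

94.2 sabins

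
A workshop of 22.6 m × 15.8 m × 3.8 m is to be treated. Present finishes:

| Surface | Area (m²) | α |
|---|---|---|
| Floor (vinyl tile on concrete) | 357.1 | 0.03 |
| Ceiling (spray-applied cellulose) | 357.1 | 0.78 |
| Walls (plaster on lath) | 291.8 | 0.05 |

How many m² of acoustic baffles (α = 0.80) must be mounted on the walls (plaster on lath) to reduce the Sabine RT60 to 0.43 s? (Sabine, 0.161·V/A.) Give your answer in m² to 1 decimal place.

272.3

Summing Sᵢαᵢ: 10.713 + 278.538 + 14.590 → A₁ = 303.841 sabins.
Required A₂ = 0.161·1356.904/0.43 = 508.050 sabins.
Absorption to add: 508.050 − 303.841 = 204.209 sabins.
Net gain per m²: Δα = 0.80 − 0.05 = 0.75.
Panel area = 204.209 / 0.75 = 272.3 m².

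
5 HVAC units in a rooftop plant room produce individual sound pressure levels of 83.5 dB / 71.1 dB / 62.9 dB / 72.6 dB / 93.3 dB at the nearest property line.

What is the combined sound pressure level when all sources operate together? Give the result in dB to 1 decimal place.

93.8 dB

Σ 10^(Lᵢ/10) = 2.395e+09.
Back to dB: 10·log₁₀ Σ = 93.8 dB.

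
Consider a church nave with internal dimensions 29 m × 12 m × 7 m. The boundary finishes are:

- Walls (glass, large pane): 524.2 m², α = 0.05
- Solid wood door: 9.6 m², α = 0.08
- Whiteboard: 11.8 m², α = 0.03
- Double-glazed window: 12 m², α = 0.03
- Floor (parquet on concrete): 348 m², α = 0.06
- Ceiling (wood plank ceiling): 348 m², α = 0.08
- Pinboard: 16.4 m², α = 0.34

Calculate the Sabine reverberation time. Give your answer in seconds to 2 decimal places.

4.78 s

Summing Sᵢαᵢ: 26.210 + 0.768 + 0.354 + 0.360 + 20.880 + 27.840 + 5.576 → A = 81.988 sabins.
Room volume: 2436 m³.
RT60 = 0.161 · V / A = 0.161 × 2436 / 81.988 = 4.78 s.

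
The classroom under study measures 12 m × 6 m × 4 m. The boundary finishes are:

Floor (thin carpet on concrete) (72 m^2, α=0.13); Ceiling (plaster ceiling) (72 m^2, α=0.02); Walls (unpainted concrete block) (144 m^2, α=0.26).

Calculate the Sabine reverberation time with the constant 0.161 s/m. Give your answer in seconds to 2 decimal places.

A = Σ Sᵢαᵢ = 72·0.13 + 72·0.02 + 144·0.26 = 48.240 sabins.
Volume V = 12 × 6 × 4 = 288 m³.
RT60 = 0.161 · V / A = 0.161 × 288 / 48.240 = 0.96 s.

0.96 s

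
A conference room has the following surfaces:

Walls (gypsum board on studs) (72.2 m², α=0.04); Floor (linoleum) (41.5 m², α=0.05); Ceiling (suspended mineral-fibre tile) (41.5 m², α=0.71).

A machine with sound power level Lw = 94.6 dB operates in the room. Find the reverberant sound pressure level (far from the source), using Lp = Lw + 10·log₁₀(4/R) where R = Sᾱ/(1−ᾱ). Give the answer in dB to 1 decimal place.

84.2 dB

A = 34.428 sabins; S = 155.2 m².
ᾱ = 0.2218, so room constant R = A/(1−ᾱ) = 44.241 m².
Lp = 94.6 + 10·log₁₀(4/44.241) = 94.6 + (-10.44) = 84.2 dB.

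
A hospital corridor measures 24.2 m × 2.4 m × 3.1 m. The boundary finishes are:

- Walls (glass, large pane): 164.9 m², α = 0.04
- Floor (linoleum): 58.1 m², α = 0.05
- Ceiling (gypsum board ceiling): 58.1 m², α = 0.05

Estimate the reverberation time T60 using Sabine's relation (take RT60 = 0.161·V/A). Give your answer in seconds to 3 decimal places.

2.337 seconds

A = Σ Sᵢαᵢ = 164.9*0.04 + 58.1*0.05 + 58.1*0.05 = 12.406 sabins.
Volume V = 24.2 × 2.4 × 3.1 = 180.048 m³.
T = 0.161 V/A = 0.161·180.048/12.406 = 2.337 s.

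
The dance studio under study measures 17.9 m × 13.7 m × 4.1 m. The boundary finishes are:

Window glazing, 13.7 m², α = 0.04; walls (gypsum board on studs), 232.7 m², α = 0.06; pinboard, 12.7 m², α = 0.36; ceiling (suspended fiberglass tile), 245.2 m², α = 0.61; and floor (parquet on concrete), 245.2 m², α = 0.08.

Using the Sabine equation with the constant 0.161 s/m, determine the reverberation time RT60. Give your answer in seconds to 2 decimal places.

0.86 sec

Equivalent absorption area: A = 13.7*0.04 + 232.7*0.06 + 12.7*0.36 + 245.2*0.61 + 245.2*0.08 = 188.270 m².
Volume V = 17.9 × 13.7 × 4.1 = 1005.443 m³.
RT60 = 0.161 · V / A = 0.161 × 1005.443 / 188.270 = 0.86 s.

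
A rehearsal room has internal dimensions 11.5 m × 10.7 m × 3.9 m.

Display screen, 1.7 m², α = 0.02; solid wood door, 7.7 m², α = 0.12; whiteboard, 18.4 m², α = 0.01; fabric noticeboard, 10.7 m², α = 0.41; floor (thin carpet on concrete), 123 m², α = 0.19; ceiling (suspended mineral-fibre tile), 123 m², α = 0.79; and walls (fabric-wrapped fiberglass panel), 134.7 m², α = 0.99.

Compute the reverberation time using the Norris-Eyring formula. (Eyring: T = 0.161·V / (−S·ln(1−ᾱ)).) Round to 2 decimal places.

0.19 s

Total surface area S = 1.7 + 7.7 + 18.4 + 10.7 + 123 + 123 + 134.7 = 419.2 m².
Σ(Sᵢαᵢ) = 1.7·0.02 + 7.7·0.12 + 18.4·0.01 + 10.7·0.41 + 123·0.19 + 123·0.79 + 134.7·0.99 = 259.422.
ᾱ = 259.422 / 419.2 = 0.6189.
−S·ln(1−ᾱ) = −419.2 × ln(1 − 0.6189) = 404.400.
V = 11.5 × 10.7 × 3.9 = 479.895 m³.
RT60 = 0.161 × 479.895 / 404.400 = 0.19 s.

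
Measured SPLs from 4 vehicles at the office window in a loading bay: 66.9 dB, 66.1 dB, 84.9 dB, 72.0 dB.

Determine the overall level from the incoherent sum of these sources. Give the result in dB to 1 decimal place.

85.2 dB

Σ 10^(Lᵢ/10) = 3.339e+08.
L_total = 10·log₁₀(3.339e+08) = 85.2 dB.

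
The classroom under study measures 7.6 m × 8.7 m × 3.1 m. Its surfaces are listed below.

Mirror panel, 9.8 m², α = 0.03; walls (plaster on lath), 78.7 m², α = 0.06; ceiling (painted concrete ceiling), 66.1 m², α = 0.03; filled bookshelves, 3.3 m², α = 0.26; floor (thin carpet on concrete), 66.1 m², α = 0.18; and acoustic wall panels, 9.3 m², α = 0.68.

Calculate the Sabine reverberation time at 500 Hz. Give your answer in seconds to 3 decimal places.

A = Σ Sᵢαᵢ = 9.8×0.03 + 78.7×0.06 + 66.1×0.03 + 3.3×0.26 + 66.1×0.18 + 9.3×0.68 = 26.079 sabins.
V = 7.6·8.7·3.1 = 204.972 m³.
T = 0.161 V/A = 0.161·204.972/26.079 = 1.265 s.

1.265 sec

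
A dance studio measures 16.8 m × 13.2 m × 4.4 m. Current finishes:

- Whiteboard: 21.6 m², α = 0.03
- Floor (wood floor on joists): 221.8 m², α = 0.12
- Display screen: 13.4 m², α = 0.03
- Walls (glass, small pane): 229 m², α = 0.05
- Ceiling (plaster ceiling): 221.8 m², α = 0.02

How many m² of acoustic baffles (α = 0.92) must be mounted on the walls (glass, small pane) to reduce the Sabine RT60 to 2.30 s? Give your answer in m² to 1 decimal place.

28.4

Equivalent absorption area: A₁ = 21.6·0.03 + 221.8·0.12 + 13.4·0.03 + 229·0.05 + 221.8·0.02 = 43.552 m².
V = 975.744 m³. Target absorption A₂ = 0.161 × 975.744 / 2.30 = 68.302 sabins.
ΔA needed = 68.302 − 43.552 = 24.750 sabins.
Net gain per m²: Δα = 0.92 − 0.05 = 0.87.
Panel area = 24.750 / 0.87 = 28.4 m².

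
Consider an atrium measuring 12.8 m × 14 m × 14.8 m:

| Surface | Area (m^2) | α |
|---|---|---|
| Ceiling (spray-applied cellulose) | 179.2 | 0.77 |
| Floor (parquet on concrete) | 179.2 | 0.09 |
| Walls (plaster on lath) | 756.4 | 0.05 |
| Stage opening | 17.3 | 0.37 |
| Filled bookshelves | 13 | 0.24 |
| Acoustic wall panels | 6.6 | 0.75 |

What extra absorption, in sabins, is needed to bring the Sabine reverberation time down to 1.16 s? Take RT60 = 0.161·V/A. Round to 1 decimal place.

Total absorption A₁ = 179.2·0.77 + 179.2·0.09 + 756.4·0.05 + 17.3·0.37 + 13·0.24 + 6.6·0.75
  = 137.984 + 16.128 + 37.820 + 6.401 + 3.120 + 4.950 = 206.403 m^2 sabins.
For T = 1.16 s, need A₂ = 0.161·V/T = 0.161·2652.16/1.16 = 368.102 sabins.
Shortfall: 368.102 − 206.403 = 161.7 sabins.

161.7 sabins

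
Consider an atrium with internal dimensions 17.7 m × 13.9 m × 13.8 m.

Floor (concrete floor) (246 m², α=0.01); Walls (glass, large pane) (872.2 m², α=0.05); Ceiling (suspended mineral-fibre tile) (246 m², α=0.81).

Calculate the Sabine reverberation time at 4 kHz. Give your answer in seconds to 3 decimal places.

Total absorption A = 246·0.01 + 872.2·0.05 + 246·0.81
  = 2.460 + 43.610 + 199.260 = 245.330 m² sabins.
Room volume: 3395.214 m³.
RT60 = 0.161 · V / A = 0.161 × 3395.214 / 245.330 = 2.228 s.

2.228 seconds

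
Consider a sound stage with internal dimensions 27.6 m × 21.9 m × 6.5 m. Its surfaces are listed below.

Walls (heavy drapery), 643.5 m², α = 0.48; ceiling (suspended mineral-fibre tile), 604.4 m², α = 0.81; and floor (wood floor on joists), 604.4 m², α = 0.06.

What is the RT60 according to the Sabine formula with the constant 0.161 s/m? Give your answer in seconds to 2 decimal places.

0.76 s

Summing Sᵢαᵢ: 308.880 + 489.564 + 36.264 → A = 834.708 sabins.
V = 27.6·21.9·6.5 = 3928.86 m³.
RT60 = 0.161 · V / A = 0.161 × 3928.86 / 834.708 = 0.76 s.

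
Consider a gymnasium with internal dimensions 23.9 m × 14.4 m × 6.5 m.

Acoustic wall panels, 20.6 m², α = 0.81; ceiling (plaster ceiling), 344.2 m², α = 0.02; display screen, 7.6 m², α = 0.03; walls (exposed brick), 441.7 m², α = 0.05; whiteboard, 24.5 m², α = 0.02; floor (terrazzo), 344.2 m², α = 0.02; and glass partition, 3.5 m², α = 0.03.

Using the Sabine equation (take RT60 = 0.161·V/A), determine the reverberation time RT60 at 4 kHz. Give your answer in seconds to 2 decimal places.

Total absorption A = 20.6*0.81 + 344.2*0.02 + 7.6*0.03 + 441.7*0.05 + 24.5*0.02 + 344.2*0.02 + 3.5*0.03
  = 16.686 + 6.884 + 0.228 + 22.085 + 0.490 + 6.884 + 0.105 = 53.362 m² sabins.
Volume V = 23.9 × 14.4 × 6.5 = 2237.04 m³.
RT60 = 0.161 · V / A = 0.161 × 2237.04 / 53.362 = 6.75 s.

6.75 seconds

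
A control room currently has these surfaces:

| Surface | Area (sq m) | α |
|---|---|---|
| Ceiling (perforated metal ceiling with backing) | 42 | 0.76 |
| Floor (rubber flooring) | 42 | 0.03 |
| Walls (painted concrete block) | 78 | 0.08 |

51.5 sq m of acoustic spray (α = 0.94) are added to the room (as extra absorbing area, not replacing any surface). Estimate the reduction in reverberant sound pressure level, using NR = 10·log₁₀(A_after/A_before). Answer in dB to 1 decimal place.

A_before = Σ Sᵢαᵢ = 42×0.76 + 42×0.03 + 78×0.08 = 39.420 sabins.
Treatment contributes 51.5·0.94 = 48.410 sabins.
New total A_after = 87.830 sabins.
Reduction = 10 log₁₀(A_after/A_before) = 10 log₁₀(2.2281) = 3.5 dB.

3.5 dB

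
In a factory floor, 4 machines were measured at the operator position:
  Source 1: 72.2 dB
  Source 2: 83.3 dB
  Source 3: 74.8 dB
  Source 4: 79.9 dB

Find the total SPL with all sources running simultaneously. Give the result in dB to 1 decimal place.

85.5 dB

Converting to relative power and adding: 10^(72.2/10) + 10^(83.3/10) + 10^(74.8/10) + 10^(79.9/10) = 3.583e+08.
Combined level = 10 log₁₀(3.583e+08) = 85.5 dB.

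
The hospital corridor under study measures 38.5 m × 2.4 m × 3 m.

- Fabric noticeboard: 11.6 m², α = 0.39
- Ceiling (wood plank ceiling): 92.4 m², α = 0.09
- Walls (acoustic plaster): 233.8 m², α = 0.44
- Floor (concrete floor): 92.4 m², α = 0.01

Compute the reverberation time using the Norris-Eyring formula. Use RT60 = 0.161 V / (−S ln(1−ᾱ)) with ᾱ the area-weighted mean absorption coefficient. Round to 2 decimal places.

Total surface area S = 11.6 + 92.4 + 233.8 + 92.4 = 430.2 m².
Absorption A = 11.6·0.39 + 92.4·0.09 + 233.8·0.44 + 92.4·0.01 = 116.636 sabins.
ᾱ = 116.636 / 430.2 = 0.2711.
−S·ln(1−ᾱ) = −430.2 × ln(1 − 0.2711) = 136.037.
V = 38.5 × 2.4 × 3 = 277.2 m³.
RT60 = 0.161 × 277.2 / 136.037 = 0.33 s.

0.33 seconds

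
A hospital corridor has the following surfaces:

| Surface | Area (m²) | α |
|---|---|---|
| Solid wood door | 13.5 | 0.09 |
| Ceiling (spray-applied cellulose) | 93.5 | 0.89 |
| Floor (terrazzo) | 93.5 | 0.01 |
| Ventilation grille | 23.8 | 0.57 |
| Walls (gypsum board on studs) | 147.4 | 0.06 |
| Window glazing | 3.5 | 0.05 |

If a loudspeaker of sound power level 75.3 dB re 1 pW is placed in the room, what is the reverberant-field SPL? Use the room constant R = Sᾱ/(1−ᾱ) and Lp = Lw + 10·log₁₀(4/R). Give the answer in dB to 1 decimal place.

A = 107.950 sabins; S = 375.2 m².
ᾱ = 107.950/375.2 = 0.2877; R = Sᾱ/(1−ᾱ) = 107.950/(1−0.2877) = 151.551 m².
Lp = 75.3 + 10·log₁₀(4/151.551) = 75.3 + (-15.78) = 59.5 dB.

59.5 dB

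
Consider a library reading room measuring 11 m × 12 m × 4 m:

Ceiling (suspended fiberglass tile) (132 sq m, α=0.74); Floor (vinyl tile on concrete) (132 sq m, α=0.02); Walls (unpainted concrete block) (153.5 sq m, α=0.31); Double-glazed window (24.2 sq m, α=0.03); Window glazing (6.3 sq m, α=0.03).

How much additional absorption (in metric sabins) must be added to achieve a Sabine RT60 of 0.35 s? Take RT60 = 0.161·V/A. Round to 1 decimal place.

94.1 sabins

Total absorption A₁ = 132×0.74 + 132×0.02 + 153.5×0.31 + 24.2×0.03 + 6.3×0.03
  = 97.680 + 2.640 + 47.585 + 0.726 + 0.189 = 148.820 sq m sabins.
Target A₂ = 0.161·528/0.35 = 242.880 sabins (V = 528 m³).
Shortfall: 242.880 − 148.820 = 94.1 sabins.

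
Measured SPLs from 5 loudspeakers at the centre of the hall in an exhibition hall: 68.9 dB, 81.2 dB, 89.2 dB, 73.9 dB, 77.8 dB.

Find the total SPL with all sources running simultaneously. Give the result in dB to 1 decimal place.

90.2 dB

Σ 10^(Lᵢ/10) = 1.056e+09.
L_total = 10·log₁₀(1.056e+09) = 90.2 dB.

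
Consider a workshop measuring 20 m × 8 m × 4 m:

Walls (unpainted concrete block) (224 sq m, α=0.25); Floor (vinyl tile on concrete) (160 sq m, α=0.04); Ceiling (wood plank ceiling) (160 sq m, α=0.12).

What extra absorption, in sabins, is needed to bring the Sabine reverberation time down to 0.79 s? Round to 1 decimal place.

Summing Sᵢαᵢ: 56.000 + 6.400 + 19.200 → A₁ = 81.600 sabins.
Target A₂ = 0.161·640/0.79 = 130.430 sabins (V = 640 m³).
Shortfall: 130.430 − 81.600 = 48.8 sabins.

48.8 sabins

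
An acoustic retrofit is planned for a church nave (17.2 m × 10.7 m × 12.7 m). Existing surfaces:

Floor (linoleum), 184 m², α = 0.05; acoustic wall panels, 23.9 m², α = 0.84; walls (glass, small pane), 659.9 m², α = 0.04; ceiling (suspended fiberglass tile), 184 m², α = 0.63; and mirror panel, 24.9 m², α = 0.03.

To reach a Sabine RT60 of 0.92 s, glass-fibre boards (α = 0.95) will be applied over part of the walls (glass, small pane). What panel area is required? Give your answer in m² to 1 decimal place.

Total absorption A₁ = 184·0.05 + 23.9·0.84 + 659.9·0.04 + 184·0.63 + 24.9·0.03
  = 9.200 + 20.076 + 26.396 + 115.920 + 0.747 = 172.339 m² sabins.
V = 2337.308 m³. Target absorption A₂ = 0.161 × 2337.308 / 0.92 = 409.029 sabins.
Absorption to add: 409.029 − 172.339 = 236.690 sabins.
Net gain per m²: Δα = 0.95 − 0.04 = 0.91.
Panel area = 236.690 / 0.91 = 260.1 m².

260.1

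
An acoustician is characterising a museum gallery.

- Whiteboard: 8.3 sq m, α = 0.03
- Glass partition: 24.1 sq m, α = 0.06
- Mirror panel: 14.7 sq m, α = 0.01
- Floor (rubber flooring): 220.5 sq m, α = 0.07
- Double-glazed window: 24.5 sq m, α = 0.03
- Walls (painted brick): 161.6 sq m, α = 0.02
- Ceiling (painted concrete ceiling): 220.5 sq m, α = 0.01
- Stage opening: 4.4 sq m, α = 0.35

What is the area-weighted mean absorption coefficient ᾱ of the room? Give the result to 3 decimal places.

0.037

S = Σ Sᵢ = 8.3 + 24.1 + 14.7 + 220.5 + 24.5 + 161.6 + 220.5 + 4.4 = 678.6 sq m.
A = 8.3*0.03 + 24.1*0.06 + 14.7*0.01 + 220.5*0.07 + 24.5*0.03 + 161.6*0.02 + 220.5*0.01 + 4.4*0.35 = 24.989 sabins.
ᾱ = 24.989 / 678.6 = 0.037.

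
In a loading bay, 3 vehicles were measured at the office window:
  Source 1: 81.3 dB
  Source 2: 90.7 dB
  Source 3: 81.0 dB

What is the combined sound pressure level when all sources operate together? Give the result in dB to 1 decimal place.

91.6 dB

Converting to relative power and adding: 10^(81.3/10) + 10^(90.7/10) + 10^(81.0/10) = 1.436e+09.
Combined level = 10 log₁₀(1.436e+09) = 91.6 dB.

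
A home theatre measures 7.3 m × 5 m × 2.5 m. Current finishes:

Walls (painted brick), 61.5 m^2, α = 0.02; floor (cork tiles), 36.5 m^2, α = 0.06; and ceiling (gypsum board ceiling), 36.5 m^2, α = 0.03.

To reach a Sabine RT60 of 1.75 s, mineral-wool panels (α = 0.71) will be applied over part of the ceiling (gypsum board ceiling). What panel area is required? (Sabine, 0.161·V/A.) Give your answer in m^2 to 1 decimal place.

Summing Sᵢαᵢ: 1.230 + 2.190 + 1.095 → A₁ = 4.515 sabins.
Required A₂ = 0.161·91.25/1.75 = 8.395 sabins.
ΔA needed = 8.395 − 4.515 = 3.880 sabins.
Net gain per m^2: Δα = 0.71 − 0.03 = 0.68.
Panel area = 3.880 / 0.68 = 5.7 m^2.

5.7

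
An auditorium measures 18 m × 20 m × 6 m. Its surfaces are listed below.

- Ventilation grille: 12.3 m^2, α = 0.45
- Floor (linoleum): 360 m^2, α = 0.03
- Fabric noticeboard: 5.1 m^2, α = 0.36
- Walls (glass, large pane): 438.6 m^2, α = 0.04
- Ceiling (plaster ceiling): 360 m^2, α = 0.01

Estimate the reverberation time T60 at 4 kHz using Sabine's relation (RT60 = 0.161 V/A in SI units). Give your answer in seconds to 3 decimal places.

A = Σ Sᵢαᵢ = 12.3·0.45 + 360·0.03 + 5.1·0.36 + 438.6·0.04 + 360·0.01 = 39.315 sabins.
Room volume: 2160 m³.
RT60 = 0.161 · V / A = 0.161 × 2160 / 39.315 = 8.845 s.

8.845 s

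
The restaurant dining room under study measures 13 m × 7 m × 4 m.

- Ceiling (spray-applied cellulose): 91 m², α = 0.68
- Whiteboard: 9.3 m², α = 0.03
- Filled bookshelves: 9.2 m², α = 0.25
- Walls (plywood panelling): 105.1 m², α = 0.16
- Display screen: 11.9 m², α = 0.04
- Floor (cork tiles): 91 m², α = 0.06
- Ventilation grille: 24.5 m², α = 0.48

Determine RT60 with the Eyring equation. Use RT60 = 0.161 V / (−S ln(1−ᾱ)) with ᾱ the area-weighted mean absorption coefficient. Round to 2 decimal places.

S = Σ Sᵢ = 342.0 m².
Σ(Sᵢαᵢ) = 91×0.68 + 9.3×0.03 + 9.2×0.25 + 105.1×0.16 + 11.9×0.04 + 91×0.06 + 24.5×0.48 = 98.971.
Mean coefficient ᾱ = A/S = 0.2894.
−S·ln(1−ᾱ) = −342.0 × ln(1 − 0.2894) = 116.843.
V = 13 × 7 × 4 = 364 m³.
T = 0.161·V/[−S·ln(1−ᾱ)] = 0.161·364/116.843 = 0.50 s.

0.50 sec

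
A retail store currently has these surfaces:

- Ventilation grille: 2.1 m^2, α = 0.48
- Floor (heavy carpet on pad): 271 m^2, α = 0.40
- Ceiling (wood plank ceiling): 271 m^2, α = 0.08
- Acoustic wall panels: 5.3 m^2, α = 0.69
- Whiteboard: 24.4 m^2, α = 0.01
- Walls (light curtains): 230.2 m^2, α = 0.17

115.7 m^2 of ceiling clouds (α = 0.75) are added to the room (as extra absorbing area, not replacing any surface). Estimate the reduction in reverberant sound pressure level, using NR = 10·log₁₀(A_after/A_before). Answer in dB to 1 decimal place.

Total absorption A_before = 2.1*0.48 + 271*0.40 + 271*0.08 + 5.3*0.69 + 24.4*0.01 + 230.2*0.17
  = 1.008 + 108.400 + 21.680 + 3.657 + 0.244 + 39.134 = 174.123 m^2 sabins.
Added absorption = 115.7 × 0.75 = 86.775 sabins.
A_after = 174.123 + 86.775 = 260.898 sabins.
Reduction = 10 log₁₀(A_after/A_before) = 10 log₁₀(1.4984) = 1.8 dB.

1.8 dB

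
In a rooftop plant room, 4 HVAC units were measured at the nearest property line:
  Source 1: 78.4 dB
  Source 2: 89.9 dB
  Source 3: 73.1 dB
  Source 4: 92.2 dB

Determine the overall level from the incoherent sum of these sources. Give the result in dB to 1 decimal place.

Σ 10^(Lᵢ/10) = 2.726e+09.
L_total = 10·log₁₀(2.726e+09) = 94.4 dB.

94.4 dB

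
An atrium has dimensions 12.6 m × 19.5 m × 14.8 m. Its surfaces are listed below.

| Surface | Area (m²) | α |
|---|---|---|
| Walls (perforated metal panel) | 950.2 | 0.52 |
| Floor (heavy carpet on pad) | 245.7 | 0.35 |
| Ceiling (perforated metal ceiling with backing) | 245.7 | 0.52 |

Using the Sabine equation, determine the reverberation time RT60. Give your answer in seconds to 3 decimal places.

0.827 seconds

Summing Sᵢαᵢ: 494.104 + 85.995 + 127.764 → A = 707.863 sabins.
Room volume: 3636.36 m³.
RT60 = 0.161 · V / A = 0.161 × 3636.36 / 707.863 = 0.827 s.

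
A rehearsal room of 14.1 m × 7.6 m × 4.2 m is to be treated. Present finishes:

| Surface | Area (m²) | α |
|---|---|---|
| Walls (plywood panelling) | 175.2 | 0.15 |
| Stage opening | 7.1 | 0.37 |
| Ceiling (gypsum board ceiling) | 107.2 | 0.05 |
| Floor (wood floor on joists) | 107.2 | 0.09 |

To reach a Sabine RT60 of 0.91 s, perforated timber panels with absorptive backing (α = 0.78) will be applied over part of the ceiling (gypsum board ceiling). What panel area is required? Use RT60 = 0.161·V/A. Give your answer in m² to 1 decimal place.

48.9

A₁ = Σ Sᵢαᵢ = 175.2×0.15 + 7.1×0.37 + 107.2×0.05 + 107.2×0.09 = 43.915 sabins.
Required A₂ = 0.161·450.072/0.91 = 79.628 sabins.
Absorption to add: 79.628 − 43.915 = 35.713 sabins.
Net gain per m²: Δα = 0.78 − 0.05 = 0.73.
Panel area = 35.713 / 0.73 = 48.9 m².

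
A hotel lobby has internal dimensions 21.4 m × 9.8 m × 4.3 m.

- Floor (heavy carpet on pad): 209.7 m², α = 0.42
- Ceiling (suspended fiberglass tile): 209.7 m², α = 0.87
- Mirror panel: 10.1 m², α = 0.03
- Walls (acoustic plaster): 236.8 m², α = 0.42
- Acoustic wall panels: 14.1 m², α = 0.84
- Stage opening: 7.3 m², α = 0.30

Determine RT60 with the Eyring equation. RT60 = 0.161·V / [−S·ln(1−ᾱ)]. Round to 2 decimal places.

Total surface area S = 209.7 + 209.7 + 10.1 + 236.8 + 14.1 + 7.3 = 687.7 m².
Σ(Sᵢαᵢ) = 209.7·0.42 + 209.7·0.87 + 10.1·0.03 + 236.8·0.42 + 14.1·0.84 + 7.3·0.30 = 384.306.
ᾱ = 384.306 / 687.7 = 0.5588.
−S·ln(1−ᾱ) = −687.7 × ln(1 − 0.5588) = 562.715.
V = 21.4 × 9.8 × 4.3 = 901.796 m³.
T = 0.161·V/[−S·ln(1−ᾱ)] = 0.161·901.796/562.715 = 0.26 s.

0.26 sec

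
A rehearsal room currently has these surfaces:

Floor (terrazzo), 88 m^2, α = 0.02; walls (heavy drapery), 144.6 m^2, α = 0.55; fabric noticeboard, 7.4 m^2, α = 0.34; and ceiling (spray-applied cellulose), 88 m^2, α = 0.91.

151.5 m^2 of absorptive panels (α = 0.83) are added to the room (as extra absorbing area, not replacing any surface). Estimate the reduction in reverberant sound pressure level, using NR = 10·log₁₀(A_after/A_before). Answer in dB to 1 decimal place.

Summing Sᵢαᵢ: 1.760 + 79.530 + 2.516 + 80.080 → A_before = 163.886 sabins.
Added absorption = 151.5 × 0.83 = 125.745 sabins.
A_after = 163.886 + 125.745 = 289.631 sabins.
Reduction = 10 log₁₀(A_after/A_before) = 10 log₁₀(1.7673) = 2.5 dB.

2.5 dB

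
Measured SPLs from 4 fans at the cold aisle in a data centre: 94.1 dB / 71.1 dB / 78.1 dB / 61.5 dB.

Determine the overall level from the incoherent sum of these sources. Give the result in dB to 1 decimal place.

Σ 10^(Lᵢ/10) = 2.649e+09.
Combined level = 10 log₁₀(2.649e+09) = 94.2 dB.

94.2 dB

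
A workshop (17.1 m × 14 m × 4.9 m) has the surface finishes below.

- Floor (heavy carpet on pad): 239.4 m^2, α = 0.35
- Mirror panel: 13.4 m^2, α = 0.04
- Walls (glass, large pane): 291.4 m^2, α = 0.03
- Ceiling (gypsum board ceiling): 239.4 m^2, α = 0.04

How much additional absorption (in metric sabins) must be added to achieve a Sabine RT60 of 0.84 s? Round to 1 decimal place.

Equivalent absorption area: A₁ = 239.4×0.35 + 13.4×0.04 + 291.4×0.03 + 239.4×0.04 = 102.644 m^2.
Target A₂ = 0.161·1173.06/0.84 = 224.837 sabins (V = 1173.06 m³).
Additional absorption ΔA = 224.837 − 102.644 = 122.2 sabins.

122.2 sabins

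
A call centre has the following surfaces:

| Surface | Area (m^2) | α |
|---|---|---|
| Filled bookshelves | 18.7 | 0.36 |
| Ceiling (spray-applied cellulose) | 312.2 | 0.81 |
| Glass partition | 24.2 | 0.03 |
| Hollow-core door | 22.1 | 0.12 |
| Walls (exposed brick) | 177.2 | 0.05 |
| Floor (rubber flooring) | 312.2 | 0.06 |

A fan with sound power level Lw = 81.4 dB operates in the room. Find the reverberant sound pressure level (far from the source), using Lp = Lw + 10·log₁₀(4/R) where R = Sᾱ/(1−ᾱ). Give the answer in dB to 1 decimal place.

Σ(Sᵢαᵢ) = 18.7×0.36 + 312.2×0.81 + 24.2×0.03 + 22.1×0.12 + 177.2×0.05 + 312.2×0.06 = 290.584; total area S = 866.6 m^2.
ᾱ = 0.3353, so room constant R = A/(1−ᾱ) = 437.166 m^2.
Lp = Lw + 10 log₁₀(4/R) = 81.4 -20.39 = 61.0 dB.

61.0 dB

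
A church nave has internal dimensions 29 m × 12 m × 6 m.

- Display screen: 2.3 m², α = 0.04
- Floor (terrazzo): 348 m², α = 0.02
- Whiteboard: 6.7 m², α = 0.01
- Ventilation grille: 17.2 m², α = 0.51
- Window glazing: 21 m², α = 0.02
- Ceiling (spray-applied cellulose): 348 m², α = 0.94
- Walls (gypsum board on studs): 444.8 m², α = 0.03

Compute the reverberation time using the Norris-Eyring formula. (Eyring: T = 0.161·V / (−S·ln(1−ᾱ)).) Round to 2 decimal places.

Total surface area S = 2.3 + 348 + 6.7 + 17.2 + 21 + 348 + 444.8 = 1188.0 m².
Absorption A = 2.3·0.04 + 348·0.02 + 6.7·0.01 + 17.2·0.51 + 21·0.02 + 348·0.94 + 444.8·0.03 = 356.775 sabins.
Mean coefficient ᾱ = A/S = 0.3003.
−S·ln(1−ᾱ) = −1188.0 × ln(1 − 0.3003) = 424.239.
V = 29 × 12 × 6 = 2088 m³.
T = 0.161·V/[−S·ln(1−ᾱ)] = 0.161·2088/424.239 = 0.79 s.

0.79 sec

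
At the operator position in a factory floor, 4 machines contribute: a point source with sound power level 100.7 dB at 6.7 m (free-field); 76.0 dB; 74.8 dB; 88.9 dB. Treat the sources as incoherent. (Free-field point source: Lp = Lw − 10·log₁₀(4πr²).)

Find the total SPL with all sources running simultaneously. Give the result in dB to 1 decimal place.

89.4 dB

Source at 6.7 m: Lp = 100.7 − 10·log₁₀(4π·6.7²) = 100.7 − 10·log₁₀(564.104) = 73.2 dB.
Σ 10^(Lᵢ/10) = 8.672e+08.
L_total = 10·log₁₀(8.672e+08) = 89.4 dB.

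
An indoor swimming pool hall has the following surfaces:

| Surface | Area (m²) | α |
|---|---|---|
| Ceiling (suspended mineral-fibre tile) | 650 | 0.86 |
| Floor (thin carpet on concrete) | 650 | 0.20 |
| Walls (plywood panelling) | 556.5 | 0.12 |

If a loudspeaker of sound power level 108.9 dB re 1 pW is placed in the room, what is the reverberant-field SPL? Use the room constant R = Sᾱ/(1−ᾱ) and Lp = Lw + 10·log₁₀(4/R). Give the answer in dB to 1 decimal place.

83.9 dB

A = 755.780 sabins; S = 1856.5 m².
ᾱ = 755.780/1856.5 = 0.4071; R = Sᾱ/(1−ᾱ) = 755.780/(1−0.4071) = 1274.717 m².
Lp = 108.9 + 10·log₁₀(4/1274.717) = 108.9 + (-25.03) = 83.9 dB.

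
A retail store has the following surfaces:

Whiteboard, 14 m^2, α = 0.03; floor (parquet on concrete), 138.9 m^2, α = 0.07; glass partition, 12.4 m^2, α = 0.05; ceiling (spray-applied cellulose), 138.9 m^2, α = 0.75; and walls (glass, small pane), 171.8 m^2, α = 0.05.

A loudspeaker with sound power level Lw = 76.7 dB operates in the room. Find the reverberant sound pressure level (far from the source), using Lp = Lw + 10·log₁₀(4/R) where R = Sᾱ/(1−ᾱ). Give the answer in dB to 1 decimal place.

A = 123.528 sabins; S = 476.0 m^2.
ᾱ = 0.2595, so room constant R = A/(1−ᾱ) = 166.817 m^2.
Lp = Lw + 10 log₁₀(4/R) = 76.7 -16.20 = 60.5 dB.

60.5 dB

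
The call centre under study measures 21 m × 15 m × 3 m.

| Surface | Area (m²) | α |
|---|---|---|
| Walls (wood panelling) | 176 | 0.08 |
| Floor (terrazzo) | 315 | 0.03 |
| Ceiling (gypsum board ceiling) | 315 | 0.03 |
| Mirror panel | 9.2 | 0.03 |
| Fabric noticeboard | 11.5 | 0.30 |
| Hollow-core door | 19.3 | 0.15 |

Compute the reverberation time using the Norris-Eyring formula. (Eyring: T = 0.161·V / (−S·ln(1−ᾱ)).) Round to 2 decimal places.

S = Σ Sᵢ = 846.0 m².
Σ(Sᵢαᵢ) = 176×0.08 + 315×0.03 + 315×0.03 + 9.2×0.03 + 11.5×0.30 + 19.3×0.15 = 39.601.
ᾱ = 39.601 / 846.0 = 0.0468.
Eyring denominator: −S ln(1−ᾱ) = 40.549.
V = 21 × 15 × 3 = 945 m³.
RT60 = 0.161 × 945 / 40.549 = 3.75 s.

3.75 sec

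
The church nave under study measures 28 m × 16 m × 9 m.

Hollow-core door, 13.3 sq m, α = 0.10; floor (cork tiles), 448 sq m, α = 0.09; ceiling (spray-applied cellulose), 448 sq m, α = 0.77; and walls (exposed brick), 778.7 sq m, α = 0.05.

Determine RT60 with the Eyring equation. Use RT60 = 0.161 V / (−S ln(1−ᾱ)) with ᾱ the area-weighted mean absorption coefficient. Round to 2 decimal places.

Total surface area S = 13.3 + 448 + 448 + 778.7 = 1688.0 sq m.
Σ(Sᵢαᵢ) = 13.3×0.10 + 448×0.09 + 448×0.77 + 778.7×0.05 = 425.545.
ᾱ = 425.545 / 1688.0 = 0.2521.
−S·ln(1−ᾱ) = −1688.0 × ln(1 − 0.2521) = 490.340.
V = 28 × 16 × 9 = 4032 m³.
T = 0.161·V/[−S·ln(1−ᾱ)] = 0.161·4032/490.340 = 1.32 s.

1.32 s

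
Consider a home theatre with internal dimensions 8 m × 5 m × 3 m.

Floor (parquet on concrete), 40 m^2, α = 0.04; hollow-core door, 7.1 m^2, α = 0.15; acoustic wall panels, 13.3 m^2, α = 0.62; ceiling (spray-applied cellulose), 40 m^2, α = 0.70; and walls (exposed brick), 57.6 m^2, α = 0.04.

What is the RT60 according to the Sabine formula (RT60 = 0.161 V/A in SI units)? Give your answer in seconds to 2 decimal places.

0.47 s

Equivalent absorption area: A = 40*0.04 + 7.1*0.15 + 13.3*0.62 + 40*0.70 + 57.6*0.04 = 41.215 m^2.
Room volume: 120 m³.
Sabine: RT60 = 0.161 × 120 / 41.215 = 0.47 s.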